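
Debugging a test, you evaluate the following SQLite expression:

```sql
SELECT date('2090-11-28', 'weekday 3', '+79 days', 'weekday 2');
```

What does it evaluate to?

`weekday 3` advances to the next Wednesday; 2090-11-28 is a Tuesday, so it moves forward to 2090-11-29.
Applying '+79 days' to 2090-11-29: counting 79 days forward gives 2091-02-16.
`weekday 2` advances to the next Tuesday; 2091-02-16 is a Friday, so it moves forward to 2091-02-20.

2091-02-20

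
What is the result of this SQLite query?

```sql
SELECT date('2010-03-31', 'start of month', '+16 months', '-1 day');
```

2011-06-30

`start of month` rewinds 2010-03-31 to 2010-03-01.
Adding +16 months to 2010-03-01 gives 2011-07-01.
Going back 1 day from 2011-07-01 reaches 2011-06-30 (last day of June, 30 days).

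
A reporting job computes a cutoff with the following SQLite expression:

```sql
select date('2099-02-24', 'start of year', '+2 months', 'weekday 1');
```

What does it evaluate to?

`start of year` rewinds 2099-02-24 to 2099-01-01.
Adding +2 months to 2099-01-01 gives 2099-03-01.
`weekday 1` advances to the next Monday; 2099-03-01 is a Sunday, so it moves forward to 2099-03-02.

2099-03-02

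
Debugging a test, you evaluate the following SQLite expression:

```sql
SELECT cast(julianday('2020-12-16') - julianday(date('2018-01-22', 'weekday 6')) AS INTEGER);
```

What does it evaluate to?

1054

`weekday 6` advances to the next Saturday; 2018-01-22 is a Monday, so it moves forward to 2018-01-27.
4 days remain in January 2018 after the 27th (31 − 27).
Full months from February 2018 through November 2020 contribute their day counts.
Then 16 days into December 2020.
Total: 4 + 28 + 31 + 30 + 31 + 30 + 31 + 31 + 30 + 31 + 30 + 31 + 31 + 28 + 31 + 30 + 31 + 30 + 31 + 31 + 30 + 31 + 30 + 31 + 31 + 29 + 31 + 30 + 31 + 30 + 31 + 31 + 30 + 31 + 30 + 16 = 1054.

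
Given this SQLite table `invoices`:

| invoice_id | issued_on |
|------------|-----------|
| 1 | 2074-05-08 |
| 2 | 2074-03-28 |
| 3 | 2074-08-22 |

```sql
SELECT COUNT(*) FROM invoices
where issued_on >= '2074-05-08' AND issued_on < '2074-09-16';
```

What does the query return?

2

Rows in [2074-05-08, 2074-09-16): 2074-05-08, 2074-08-22 → 2 rows.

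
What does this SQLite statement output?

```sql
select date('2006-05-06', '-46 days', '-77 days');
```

Applying '-46 days' to 2006-05-06: counting 46 days back gives 2006-03-21.
Applying '-77 days' to 2006-03-21: counting 77 days back gives 2006-01-03.

2006-01-03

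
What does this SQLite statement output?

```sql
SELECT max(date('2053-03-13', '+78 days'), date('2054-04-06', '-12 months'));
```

2053-05-30

date('2053-03-13', '+78 days') → 2053-05-30.
date('2054-04-06', '-12 months') → 2053-04-06.
Later of the two is 2053-05-30.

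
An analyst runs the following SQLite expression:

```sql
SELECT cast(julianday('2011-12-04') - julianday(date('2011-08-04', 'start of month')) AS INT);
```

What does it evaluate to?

125

`start of month` rewinds 2011-08-04 to 2011-08-01.
30 days remain in August 2011 after the 1st (31 − 1).
September 2011: 30 days.
October 2011: 31 days.
November 2011: 30 days.
Then 4 days into December 2011.
Total: 30 + 30 + 31 + 30 + 4 = 125.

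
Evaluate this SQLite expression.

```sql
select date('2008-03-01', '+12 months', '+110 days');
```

Adding +12 months to 2008-03-01 gives 2009-03-01.
Applying '+110 days' to 2009-03-01: counting 110 days forward gives 2009-06-19.

2009-06-19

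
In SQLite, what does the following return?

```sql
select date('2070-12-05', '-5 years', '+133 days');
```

2066-04-17

Adding -5 years to 2070-12-05 gives 2065-12-05.
Applying '+133 days' to 2065-12-05: counting 133 days forward gives 2066-04-17.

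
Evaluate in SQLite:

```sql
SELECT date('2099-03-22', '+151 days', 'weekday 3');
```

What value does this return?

Applying '+151 days' to 2099-03-22: counting 151 days forward gives 2099-08-20.
`weekday 3` advances to the next Wednesday; 2099-08-20 is a Thursday, so it moves forward to 2099-08-26.

2099-08-26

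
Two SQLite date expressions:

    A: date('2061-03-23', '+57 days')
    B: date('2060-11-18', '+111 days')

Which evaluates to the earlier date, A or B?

A = 2061-05-19.
B = 2061-03-09.
B is earlier.

B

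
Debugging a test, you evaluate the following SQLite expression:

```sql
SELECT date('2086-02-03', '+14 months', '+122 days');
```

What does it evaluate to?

2087-08-03

Adding +14 months to 2086-02-03 gives 2087-04-03.
Applying '+122 days' to 2087-04-03: counting 122 days forward gives 2087-08-03.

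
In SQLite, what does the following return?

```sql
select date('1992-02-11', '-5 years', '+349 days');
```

Adding -5 years to 1992-02-11 gives 1987-02-11.
Applying '+349 days' to 1987-02-11: counting 349 days forward gives 1988-01-26.

1988-01-26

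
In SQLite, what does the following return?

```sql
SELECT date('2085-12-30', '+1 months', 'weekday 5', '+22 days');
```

2086-02-23

Adding +1 month to 2085-12-30 gives 2086-01-30.
`weekday 5` advances to the next Friday; 2086-01-30 is a Wednesday, so it moves forward to 2086-02-01.
Advancing 22 more days within February lands on 2086-02-23.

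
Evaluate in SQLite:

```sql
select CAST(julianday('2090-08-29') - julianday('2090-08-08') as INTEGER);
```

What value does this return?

21

Both dates are in August 2090: 29 − 8 = 21.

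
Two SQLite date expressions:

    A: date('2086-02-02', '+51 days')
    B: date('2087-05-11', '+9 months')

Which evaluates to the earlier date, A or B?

A = 2086-03-25.
B = 2088-02-11.
A is earlier.

A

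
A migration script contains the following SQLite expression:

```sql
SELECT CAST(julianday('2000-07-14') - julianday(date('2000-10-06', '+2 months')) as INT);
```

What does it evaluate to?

-145

Adding +2 months to 2000-10-06 gives 2000-12-06.
17 days remain in July 2000 after the 14th (31 − 14).
August 2000: 31 days.
September 2000: 30 days.
October 2000: 31 days.
November 2000: 30 days.
Then 6 days into December 2000.
Total: 17 + 31 + 30 + 31 + 30 + 6 = 145.
The subtraction is earlier − later, so the result is −145 → -145.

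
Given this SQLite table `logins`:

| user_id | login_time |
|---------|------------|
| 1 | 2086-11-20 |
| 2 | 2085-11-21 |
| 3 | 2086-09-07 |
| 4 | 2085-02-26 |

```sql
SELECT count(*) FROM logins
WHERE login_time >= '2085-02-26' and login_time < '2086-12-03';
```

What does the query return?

4

Rows in [2085-02-26, 2086-12-03): 2086-11-20, 2085-11-21, 2086-09-07, 2085-02-26 → 4 rows.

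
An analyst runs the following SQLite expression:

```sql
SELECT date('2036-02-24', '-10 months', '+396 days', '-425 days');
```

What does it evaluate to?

Adding -10 months to 2036-02-24 gives 2035-04-24.
Applying '+396 days' to 2035-04-24: counting 396 days forward gives 2036-05-24.
Applying '-425 days' to 2036-05-24: counting 425 days back gives 2035-03-26.

2035-03-26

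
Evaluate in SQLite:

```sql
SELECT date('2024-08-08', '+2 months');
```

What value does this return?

Adding +2 months to 2024-08-08 gives 2024-10-08.

2024-10-08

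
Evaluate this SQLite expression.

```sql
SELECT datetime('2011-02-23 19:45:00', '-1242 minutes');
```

1242 minutes = 20h 42m; -1242 minutes from 2011-02-23 19:45:00 is 2011-02-22 23:03:00 (crosses midnight).

2011-02-22 23:03:00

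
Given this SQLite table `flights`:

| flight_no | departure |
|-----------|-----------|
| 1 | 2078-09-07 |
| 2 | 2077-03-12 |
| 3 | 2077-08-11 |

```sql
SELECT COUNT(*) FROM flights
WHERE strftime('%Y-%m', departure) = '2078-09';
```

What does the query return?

Rows with year-month 2078-09: 2078-09-07 → 1.

1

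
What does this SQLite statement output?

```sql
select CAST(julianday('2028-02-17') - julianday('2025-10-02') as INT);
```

29 days remain in October 2025 after the 2nd (31 − 2).
Full months from November 2025 through January 2028 contribute their day counts.
Then 17 days into February 2028.
Total: 29 + 30 + 31 + 31 + 28 + 31 + 30 + 31 + 30 + 31 + 31 + 30 + 31 + 30 + 31 + 31 + 28 + 31 + 30 + 31 + 30 + 31 + 31 + 30 + 31 + 30 + 31 + 31 + 17 = 868.

868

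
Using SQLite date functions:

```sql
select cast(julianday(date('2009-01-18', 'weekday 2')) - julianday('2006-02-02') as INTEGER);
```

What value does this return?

1083

`weekday 2` advances to the next Tuesday; 2009-01-18 is a Sunday, so it moves forward to 2009-01-20.
26 days remain in February 2006 after the 2nd (28 − 2).
Full months from March 2006 through December 2008 contribute their day counts.
Then 20 days into January 2009.
Total: 26 + 31 + 30 + 31 + 30 + 31 + 31 + 30 + 31 + 30 + 31 + 31 + 28 + 31 + 30 + 31 + 30 + 31 + 31 + 30 + 31 + 30 + 31 + 31 + 29 + 31 + 30 + 31 + 30 + 31 + 31 + 30 + 31 + 30 + 31 + 20 = 1083.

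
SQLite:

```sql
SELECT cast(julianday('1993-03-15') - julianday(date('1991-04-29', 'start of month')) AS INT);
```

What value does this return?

714

`start of month` rewinds 1991-04-29 to 1991-04-01.
29 days remain in April 1991 after the 1st (30 − 1).
Full months from May 1991 through February 1993 contribute their day counts.
Then 15 days into March 1993.
Total: 29 + 31 + 30 + 31 + 31 + 30 + 31 + 30 + 31 + 31 + 29 + 31 + 30 + 31 + 30 + 31 + 31 + 30 + 31 + 30 + 31 + 31 + 28 + 15 = 714.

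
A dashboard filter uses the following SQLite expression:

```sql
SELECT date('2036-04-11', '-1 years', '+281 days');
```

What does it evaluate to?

2036-01-17

Adding -1 year to 2036-04-11 gives 2035-04-11.
Applying '+281 days' to 2035-04-11: counting 281 days forward gives 2036-01-17.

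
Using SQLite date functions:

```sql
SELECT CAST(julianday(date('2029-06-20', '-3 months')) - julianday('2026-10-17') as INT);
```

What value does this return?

Adding -3 months to 2029-06-20 gives 2029-03-20.
14 days remain in October 2026 after the 17th (31 − 17).
Full months from November 2026 through February 2029 contribute their day counts.
Then 20 days into March 2029.
Total: 14 + 30 + 31 + 31 + 28 + 31 + 30 + 31 + 30 + 31 + 31 + 30 + 31 + 30 + 31 + 31 + 29 + 31 + 30 + 31 + 30 + 31 + 31 + 30 + 31 + 30 + 31 + 31 + 28 + 20 = 885.

885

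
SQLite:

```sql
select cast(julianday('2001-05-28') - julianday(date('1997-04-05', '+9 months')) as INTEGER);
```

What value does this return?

Adding +9 months to 1997-04-05 gives 1998-01-05.
26 days remain in January 1998 after the 5th (31 − 5).
Full months from February 1998 through April 2001 contribute their day counts.
Then 28 days into May 2001.
Total: 26 + 28 + 31 + 30 + 31 + 30 + 31 + 31 + 30 + 31 + 30 + 31 + 31 + 28 + 31 + 30 + 31 + 30 + 31 + 31 + 30 + 31 + 30 + 31 + 31 + 29 + 31 + 30 + 31 + 30 + 31 + 31 + 30 + 31 + 30 + 31 + 31 + 28 + 31 + 30 + 28 = 1239.

1239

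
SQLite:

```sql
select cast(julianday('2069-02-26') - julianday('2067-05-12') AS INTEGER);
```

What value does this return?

19 days remain in May 2067 after the 12th (31 − 12).
Full months from June 2067 through January 2069 contribute their day counts.
Then 26 days into February 2069.
Total: 19 + 30 + 31 + 31 + 30 + 31 + 30 + 31 + 31 + 29 + 31 + 30 + 31 + 30 + 31 + 31 + 30 + 31 + 30 + 31 + 31 + 26 = 656.

656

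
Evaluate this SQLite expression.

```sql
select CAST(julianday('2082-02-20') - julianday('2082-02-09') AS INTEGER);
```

Both dates are in February 2082: 20 − 9 = 11.

11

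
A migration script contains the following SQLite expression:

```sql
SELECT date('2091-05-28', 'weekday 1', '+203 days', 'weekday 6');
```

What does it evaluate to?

`weekday 1` advances to the next Monday; 2091-05-28 is already a Monday, so it stays at 2091-05-28.
Applying '+203 days' to 2091-05-28: counting 203 days forward gives 2091-12-17.
`weekday 6` advances to the next Saturday; 2091-12-17 is a Monday, so it moves forward to 2091-12-22.

2091-12-22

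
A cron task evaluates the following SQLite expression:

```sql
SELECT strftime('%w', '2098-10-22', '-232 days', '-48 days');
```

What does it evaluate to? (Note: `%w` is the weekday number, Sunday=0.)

3

First apply '-232 days', '-48 days': 2098-10-22 → 2098-01-15.
2098-01-15 is a Wednesday; with Sunday=0 that is 3.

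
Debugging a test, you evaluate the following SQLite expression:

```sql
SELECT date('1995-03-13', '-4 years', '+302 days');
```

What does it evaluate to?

1992-01-09

Adding -4 years to 1995-03-13 gives 1991-03-13.
Applying '+302 days' to 1991-03-13: counting 302 days forward gives 1992-01-09.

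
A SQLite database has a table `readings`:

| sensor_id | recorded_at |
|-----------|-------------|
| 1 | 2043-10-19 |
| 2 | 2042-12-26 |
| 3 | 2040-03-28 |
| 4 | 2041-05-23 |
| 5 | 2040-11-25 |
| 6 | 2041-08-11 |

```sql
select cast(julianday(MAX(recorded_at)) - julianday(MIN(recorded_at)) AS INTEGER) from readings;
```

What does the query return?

MIN = 2040-03-28, MAX = 2043-10-19.
3 days remain in March 2040 after the 28th (31 − 28).
Full months from April 2040 through September 2043 contribute their day counts.
Then 19 days into October 2043.
Total: 3 + 30 + 31 + 30 + 31 + 31 + 30 + 31 + 30 + 31 + 31 + 28 + 31 + 30 + 31 + 30 + 31 + 31 + 30 + 31 + 30 + 31 + 31 + 28 + 31 + 30 + 31 + 30 + 31 + 31 + 30 + 31 + 30 + 31 + 31 + 28 + 31 + 30 + 31 + 30 + 31 + 31 + 30 + 19 = 1300.

1300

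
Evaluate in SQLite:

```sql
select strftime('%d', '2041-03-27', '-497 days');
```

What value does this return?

First apply '-497 days': 2041-03-27 → 2039-11-16.
`%d` extracts the 2-digit day of month: 16.

16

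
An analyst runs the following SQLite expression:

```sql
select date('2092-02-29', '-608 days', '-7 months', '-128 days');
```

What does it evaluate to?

Applying '-608 days' to 2092-02-29: counting 608 days back gives 2090-07-01.
Adding -7 months to 2090-07-01 gives 2089-12-01.
Applying '-128 days' to 2089-12-01: counting 128 days back gives 2089-07-26.

2089-07-26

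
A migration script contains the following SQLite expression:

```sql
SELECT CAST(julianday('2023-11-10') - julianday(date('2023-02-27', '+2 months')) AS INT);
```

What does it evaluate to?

197

Adding +2 months to 2023-02-27 gives 2023-04-27.
3 days remain in April 2023 after the 27th (30 − 27).
Full months from May 2023 through October 2023 contribute their day counts.
Then 10 days into November 2023.
Total: 3 + 31 + 30 + 31 + 31 + 30 + 31 + 10 = 197.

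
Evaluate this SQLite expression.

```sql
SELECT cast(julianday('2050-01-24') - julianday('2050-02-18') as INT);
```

-25

7 days remain in January 2050 after the 24th (31 − 24).
Then 18 days into February 2050.
Total: 7 + 18 = 25.
The subtraction is earlier − later, so the result is −25 → -25.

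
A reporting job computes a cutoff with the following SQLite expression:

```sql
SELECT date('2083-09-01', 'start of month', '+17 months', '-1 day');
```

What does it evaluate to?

2085-01-31

`start of month` rewinds 2083-09-01 to 2083-09-01.
Adding +17 months to 2083-09-01 gives 2085-02-01.
Going back 1 day from 2085-02-01 reaches 2085-01-31 (last day of January, 31 days).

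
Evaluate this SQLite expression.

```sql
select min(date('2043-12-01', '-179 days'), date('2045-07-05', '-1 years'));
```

2043-06-05

date('2043-12-01', '-179 days') → 2043-06-05.
date('2045-07-05', '-1 years') → 2044-07-05.
Earlier of the two is 2043-06-05.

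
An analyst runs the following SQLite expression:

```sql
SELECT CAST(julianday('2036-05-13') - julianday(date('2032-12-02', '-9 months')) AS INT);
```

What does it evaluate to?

1533

Adding -9 months to 2032-12-02 gives 2032-03-02.
29 days remain in March 2032 after the 2nd (31 − 2).
Full months from April 2032 through April 2036 contribute their day counts.
Then 13 days into May 2036.
Total: 29 + 30 + 31 + 30 + 31 + 31 + 30 + 31 + 30 + 31 + 31 + 28 + 31 + 30 + 31 + 30 + 31 + 31 + 30 + 31 + 30 + 31 + 31 + 28 + 31 + 30 + 31 + 30 + 31 + 31 + 30 + 31 + 30 + 31 + 31 + 28 + 31 + 30 + 31 + 30 + 31 + 31 + 30 + 31 + 30 + 31 + 31 + 29 + 31 + 30 + 13 = 1533.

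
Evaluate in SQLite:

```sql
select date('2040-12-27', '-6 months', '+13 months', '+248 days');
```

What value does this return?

2042-04-01

Adding -6 months to 2040-12-27 gives 2040-06-27.
Adding +13 months to 2040-06-27 gives 2041-07-27.
Applying '+248 days' to 2041-07-27: counting 248 days forward gives 2042-04-01.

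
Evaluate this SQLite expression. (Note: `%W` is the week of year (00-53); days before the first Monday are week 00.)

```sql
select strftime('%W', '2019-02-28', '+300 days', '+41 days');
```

First apply '+300 days', '+41 days': 2019-02-28 → 2020-02-04.
2020-02-04 is a Tuesday. SQLite's %W counts Mondays since the year started; the result is 05.

05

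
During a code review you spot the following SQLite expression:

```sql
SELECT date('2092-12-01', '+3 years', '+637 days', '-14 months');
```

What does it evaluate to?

2096-06-29

Adding +3 years to 2092-12-01 gives 2095-12-01.
Applying '+637 days' to 2095-12-01: counting 637 days forward gives 2097-08-29.
Adding -14 months to 2097-08-29 gives 2096-06-29.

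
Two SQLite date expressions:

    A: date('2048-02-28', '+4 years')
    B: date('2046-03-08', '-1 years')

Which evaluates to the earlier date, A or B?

A = 2052-02-28.
B = 2045-03-08.
B is earlier.

B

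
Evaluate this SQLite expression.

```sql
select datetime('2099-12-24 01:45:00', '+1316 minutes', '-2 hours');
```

2099-12-24 21:41:00

1316 minutes = 21h 56m; +1316 minutes from 2099-12-24 01:45:00 is 2099-12-24 23:41:00.
-2 hours from 2099-12-24 23:41:00 is 2099-12-24 21:41:00.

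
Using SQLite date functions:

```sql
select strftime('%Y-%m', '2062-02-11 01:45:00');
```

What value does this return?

2062-02

`%Y-%m` extracts the year-month: 2062-02.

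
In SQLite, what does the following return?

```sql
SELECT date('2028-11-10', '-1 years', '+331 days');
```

2028-10-06

Adding -1 year to 2028-11-10 gives 2027-11-10.
Applying '+331 days' to 2027-11-10: counting 331 days forward gives 2028-10-06.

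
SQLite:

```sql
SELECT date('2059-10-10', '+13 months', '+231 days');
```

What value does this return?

2061-06-29

Adding +13 months to 2059-10-10 gives 2060-11-10.
Applying '+231 days' to 2060-11-10: counting 231 days forward gives 2061-06-29.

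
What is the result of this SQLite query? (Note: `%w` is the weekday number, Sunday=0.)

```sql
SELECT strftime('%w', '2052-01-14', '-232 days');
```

First apply '-232 days': 2052-01-14 → 2051-05-27.
2051-05-27 is a Saturday; with Sunday=0 that is 6.

6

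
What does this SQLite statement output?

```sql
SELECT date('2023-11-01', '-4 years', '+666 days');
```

Adding -4 years to 2023-11-01 gives 2019-11-01.
Applying '+666 days' to 2019-11-01: counting 666 days forward gives 2021-08-28.

2021-08-28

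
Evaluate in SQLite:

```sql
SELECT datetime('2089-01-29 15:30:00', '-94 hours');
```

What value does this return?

2089-01-25 17:30:00

-94 hours from 2089-01-29 15:30:00 is 2089-01-25 17:30:00 (crosses midnight).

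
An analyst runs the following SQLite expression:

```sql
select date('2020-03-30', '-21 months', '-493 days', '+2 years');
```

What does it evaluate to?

2019-02-22

Adding -21 months to 2020-03-30 gives 2018-06-30.
Applying '-493 days' to 2018-06-30: counting 493 days back gives 2017-02-22.
Adding +2 years to 2017-02-22 gives 2019-02-22.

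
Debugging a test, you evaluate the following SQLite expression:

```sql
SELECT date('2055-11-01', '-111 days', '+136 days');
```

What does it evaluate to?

Applying '-111 days' to 2055-11-01: counting 111 days back gives 2055-07-13.
Applying '+136 days' to 2055-07-13: counting 136 days forward gives 2055-11-26.

2055-11-26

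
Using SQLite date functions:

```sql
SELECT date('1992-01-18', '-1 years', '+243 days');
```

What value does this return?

Adding -1 year to 1992-01-18 gives 1991-01-18.
Applying '+243 days' to 1991-01-18: counting 243 days forward gives 1991-09-18.

1991-09-18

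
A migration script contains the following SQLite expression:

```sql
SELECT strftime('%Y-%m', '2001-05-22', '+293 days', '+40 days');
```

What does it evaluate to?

2002-04

First apply '+293 days', '+40 days': 2001-05-22 → 2002-04-20.
`%Y-%m` extracts the year-month: 2002-04.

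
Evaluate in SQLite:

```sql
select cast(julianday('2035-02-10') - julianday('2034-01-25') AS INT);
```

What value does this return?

6 days remain in January 2034 after the 25th (31 − 25).
Full months from February 2034 through January 2035 contribute their day counts.
Then 10 days into February 2035.
Total: 6 + 28 + 31 + 30 + 31 + 30 + 31 + 31 + 30 + 31 + 30 + 31 + 31 + 10 = 381.

381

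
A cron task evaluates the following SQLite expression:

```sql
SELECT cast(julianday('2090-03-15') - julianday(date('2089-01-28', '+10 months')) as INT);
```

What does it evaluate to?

Adding +10 months to 2089-01-28 gives 2089-11-28.
2 days remain in November 2089 after the 28th (30 − 28).
December 2089: 31 days.
January 2090: 31 days.
February 2090: 28 days.
Then 15 days into March 2090.
Total: 2 + 31 + 31 + 28 + 15 = 107.

107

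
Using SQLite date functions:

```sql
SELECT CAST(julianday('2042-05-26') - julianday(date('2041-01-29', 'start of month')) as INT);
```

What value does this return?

`start of month` rewinds 2041-01-29 to 2041-01-01.
30 days remain in January 2041 after the 1st (31 − 1).
Full months from February 2041 through April 2042 contribute their day counts.
Then 26 days into May 2042.
Total: 30 + 28 + 31 + 30 + 31 + 30 + 31 + 31 + 30 + 31 + 30 + 31 + 31 + 28 + 31 + 30 + 26 = 510.

510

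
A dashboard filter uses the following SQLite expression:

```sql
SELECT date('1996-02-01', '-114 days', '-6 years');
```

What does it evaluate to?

Applying '-114 days' to 1996-02-01: counting 114 days back gives 1995-10-10.
Adding -6 years to 1995-10-10 gives 1989-10-10.

1989-10-10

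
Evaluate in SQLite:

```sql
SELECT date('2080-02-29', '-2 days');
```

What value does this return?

Going back 2 days within February lands on 2080-02-27.

2080-02-27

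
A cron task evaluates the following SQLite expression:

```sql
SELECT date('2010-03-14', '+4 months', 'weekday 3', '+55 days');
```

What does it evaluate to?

Adding +4 months to 2010-03-14 gives 2010-07-14.
`weekday 3` advances to the next Wednesday; 2010-07-14 is already a Wednesday, so it stays at 2010-07-14.
Applying '+55 days' to 2010-07-14: counting 55 days forward gives 2010-09-07.

2010-09-07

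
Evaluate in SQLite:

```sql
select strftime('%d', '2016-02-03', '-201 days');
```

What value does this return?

17

First apply '-201 days': 2016-02-03 → 2015-07-17.
`%d` extracts the 2-digit day of month: 17.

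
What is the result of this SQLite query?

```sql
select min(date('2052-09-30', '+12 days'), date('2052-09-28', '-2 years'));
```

2050-09-28

date('2052-09-30', '+12 days') → 2052-10-12.
date('2052-09-28', '-2 years') → 2050-09-28.
Earlier of the two is 2050-09-28.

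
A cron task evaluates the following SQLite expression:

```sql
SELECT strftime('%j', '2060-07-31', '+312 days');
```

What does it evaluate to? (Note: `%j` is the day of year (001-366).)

159

First apply '+312 days': 2060-07-31 → 2061-06-08.
Day-of-year for 2061-06-08: days since 2061-01-01 inclusive = 159, zero-padded to 159.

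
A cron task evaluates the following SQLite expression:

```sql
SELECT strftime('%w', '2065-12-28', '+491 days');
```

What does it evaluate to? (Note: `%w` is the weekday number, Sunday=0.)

First apply '+491 days': 2065-12-28 → 2067-05-03.
2067-05-03 is a Tuesday; with Sunday=0 that is 2.

2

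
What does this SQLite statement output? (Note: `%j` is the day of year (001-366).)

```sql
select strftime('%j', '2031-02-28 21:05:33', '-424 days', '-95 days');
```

270

First apply '-424 days', '-95 days': 2031-02-28 21:05:33 → 2029-09-27 21:05:33.
Day-of-year for 2029-09-27: days since 2029-01-01 inclusive = 270, zero-padded to 270.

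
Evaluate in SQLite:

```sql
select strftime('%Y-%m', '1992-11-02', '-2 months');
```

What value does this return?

First apply '-2 months': 1992-11-02 → 1992-09-02.
`%Y-%m` extracts the year-month: 1992-09.

1992-09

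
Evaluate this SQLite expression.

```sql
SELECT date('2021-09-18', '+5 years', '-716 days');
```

2024-10-02

Adding +5 years to 2021-09-18 gives 2026-09-18.
Applying '-716 days' to 2026-09-18: counting 716 days back gives 2024-10-02.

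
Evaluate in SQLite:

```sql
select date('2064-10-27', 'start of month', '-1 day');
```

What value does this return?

`start of month` rewinds 2064-10-27 to 2064-10-01.
Going back 1 day from 2064-10-01 reaches 2064-09-30 (last day of September, 30 days).

2064-09-30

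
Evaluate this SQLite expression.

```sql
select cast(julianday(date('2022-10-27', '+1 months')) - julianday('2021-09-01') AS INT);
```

Adding +1 month to 2022-10-27 gives 2022-11-27.
29 days remain in September 2021 after the 1st (30 − 1).
Full months from October 2021 through October 2022 contribute their day counts.
Then 27 days into November 2022.
Total: 29 + 31 + 30 + 31 + 31 + 28 + 31 + 30 + 31 + 30 + 31 + 31 + 30 + 31 + 27 = 452.

452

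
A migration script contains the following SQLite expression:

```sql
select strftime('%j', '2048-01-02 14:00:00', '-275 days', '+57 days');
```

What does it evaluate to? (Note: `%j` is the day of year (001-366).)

First apply '-275 days', '+57 days': 2048-01-02 14:00:00 → 2047-05-29 14:00:00.
Day-of-year for 2047-05-29: days since 2047-01-01 inclusive = 149, zero-padded to 149.

149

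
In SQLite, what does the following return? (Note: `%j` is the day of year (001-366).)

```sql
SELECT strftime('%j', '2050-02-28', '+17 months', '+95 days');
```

First apply '+17 months', '+95 days': 2050-02-28 → 2051-10-31.
Day-of-year for 2051-10-31: days since 2051-01-01 inclusive = 304, zero-padded to 304.

304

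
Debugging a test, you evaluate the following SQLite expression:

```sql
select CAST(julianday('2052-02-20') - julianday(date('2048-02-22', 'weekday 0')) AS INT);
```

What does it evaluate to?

1458

`weekday 0` advances to the next Sunday; 2048-02-22 is a Saturday, so it moves forward to 2048-02-23.
6 days remain in February 2048 after the 23rd (29 − 23).
Full months from March 2048 through January 2052 contribute their day counts.
Then 20 days into February 2052.
Total: 6 + 31 + 30 + 31 + 30 + 31 + 31 + 30 + 31 + 30 + 31 + 31 + 28 + 31 + 30 + 31 + 30 + 31 + 31 + 30 + 31 + 30 + 31 + 31 + 28 + 31 + 30 + 31 + 30 + 31 + 31 + 30 + 31 + 30 + 31 + 31 + 28 + 31 + 30 + 31 + 30 + 31 + 31 + 30 + 31 + 30 + 31 + 31 + 20 = 1458.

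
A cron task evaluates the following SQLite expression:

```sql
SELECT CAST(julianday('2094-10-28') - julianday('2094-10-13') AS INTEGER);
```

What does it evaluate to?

15

Both dates are in October 2094: 28 − 13 = 15.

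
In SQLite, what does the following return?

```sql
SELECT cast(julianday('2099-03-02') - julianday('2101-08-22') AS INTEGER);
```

-903

29 days remain in March 2099 after the 2nd (31 − 2).
Full months from April 2099 through July 2101 contribute their day counts.
Then 22 days into August 2101.
Total: 29 + 30 + 31 + 30 + 31 + 31 + 30 + 31 + 30 + 31 + 31 + 28 + 31 + 30 + 31 + 30 + 31 + 31 + 30 + 31 + 30 + 31 + 31 + 28 + 31 + 30 + 31 + 30 + 31 + 22 = 903.
The subtraction is earlier − later, so the result is −903 → -903.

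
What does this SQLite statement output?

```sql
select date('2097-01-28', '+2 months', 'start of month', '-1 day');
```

2097-02-28

Adding +2 months to 2097-01-28 gives 2097-03-28.
`start of month` rewinds 2097-03-28 to 2097-03-01.
Going back 1 day from 2097-03-01 reaches 2097-02-28 (last day of February, 28 days).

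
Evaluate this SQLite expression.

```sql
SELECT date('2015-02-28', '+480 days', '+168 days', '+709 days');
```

Applying '+480 days' to 2015-02-28: counting 480 days forward gives 2016-06-22.
Applying '+168 days' to 2016-06-22: counting 168 days forward gives 2016-12-07.
Applying '+709 days' to 2016-12-07: counting 709 days forward gives 2018-11-16.

2018-11-16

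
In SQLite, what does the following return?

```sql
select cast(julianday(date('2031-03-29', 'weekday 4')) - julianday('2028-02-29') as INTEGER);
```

1129

`weekday 4` advances to the next Thursday; 2031-03-29 is a Saturday, so it moves forward to 2031-04-03.
0 days remain in February 2028 after the 29th (29 − 29).
Full months from March 2028 through March 2031 contribute their day counts.
Then 3 days into April 2031.
Total: 0 + 31 + 30 + 31 + 30 + 31 + 31 + 30 + 31 + 30 + 31 + 31 + 28 + 31 + 30 + 31 + 30 + 31 + 31 + 30 + 31 + 30 + 31 + 31 + 28 + 31 + 30 + 31 + 30 + 31 + 31 + 30 + 31 + 30 + 31 + 31 + 28 + 31 + 3 = 1129.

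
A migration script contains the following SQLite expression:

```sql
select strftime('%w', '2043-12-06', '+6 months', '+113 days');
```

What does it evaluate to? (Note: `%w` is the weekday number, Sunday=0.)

First apply '+6 months', '+113 days': 2043-12-06 → 2044-09-27.
2044-09-27 is a Tuesday; with Sunday=0 that is 2.

2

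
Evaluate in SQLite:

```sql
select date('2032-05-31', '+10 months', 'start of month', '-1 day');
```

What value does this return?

Adding +10 months to 2032-05-31 gives 2033-03-31.
`start of month` rewinds 2033-03-31 to 2033-03-01.
Going back 1 day from 2033-03-01 reaches 2033-02-28 (last day of February, 28 days).

2033-02-28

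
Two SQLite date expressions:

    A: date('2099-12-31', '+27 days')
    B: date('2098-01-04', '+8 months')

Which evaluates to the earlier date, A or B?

B

A = 2100-01-27.
B = 2098-09-04.
B is earlier.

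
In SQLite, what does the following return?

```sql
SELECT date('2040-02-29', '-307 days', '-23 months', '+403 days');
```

2038-07-05

Applying '-307 days' to 2040-02-29: counting 307 days back gives 2039-04-28.
Adding -23 months to 2039-04-28 gives 2037-05-28.
Applying '+403 days' to 2037-05-28: counting 403 days forward gives 2038-07-05.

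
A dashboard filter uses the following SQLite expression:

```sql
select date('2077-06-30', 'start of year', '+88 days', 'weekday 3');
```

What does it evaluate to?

2077-03-31

`start of year` rewinds 2077-06-30 to 2077-01-01.
Applying '+88 days' to 2077-01-01: counting 88 days forward gives 2077-03-30.
`weekday 3` advances to the next Wednesday; 2077-03-30 is a Tuesday, so it moves forward to 2077-03-31.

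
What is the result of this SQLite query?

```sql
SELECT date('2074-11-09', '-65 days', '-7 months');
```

Applying '-65 days' to 2074-11-09: counting 65 days back gives 2074-09-05.
Adding -7 months to 2074-09-05 gives 2074-02-05.

2074-02-05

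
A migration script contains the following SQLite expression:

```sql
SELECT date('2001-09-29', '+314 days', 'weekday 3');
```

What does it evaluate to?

Applying '+314 days' to 2001-09-29: counting 314 days forward gives 2002-08-09.
`weekday 3` advances to the next Wednesday; 2002-08-09 is a Friday, so it moves forward to 2002-08-14.

2002-08-14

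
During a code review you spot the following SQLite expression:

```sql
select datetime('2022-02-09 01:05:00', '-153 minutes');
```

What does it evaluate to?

153 minutes = 2h 33m; -153 minutes from 2022-02-09 01:05:00 is 2022-02-08 22:32:00 (crosses midnight).

2022-02-08 22:32:00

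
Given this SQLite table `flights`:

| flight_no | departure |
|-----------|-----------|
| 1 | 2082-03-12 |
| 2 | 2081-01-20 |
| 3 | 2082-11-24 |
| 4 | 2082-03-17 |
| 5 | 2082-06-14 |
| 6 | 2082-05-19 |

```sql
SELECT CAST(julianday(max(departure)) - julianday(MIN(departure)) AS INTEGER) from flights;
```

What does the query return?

MIN = 2081-01-20, MAX = 2082-11-24.
11 days remain in January 2081 after the 20th (31 − 20).
Full months from February 2081 through October 2082 contribute their day counts.
Then 24 days into November 2082.
Total: 11 + 28 + 31 + 30 + 31 + 30 + 31 + 31 + 30 + 31 + 30 + 31 + 31 + 28 + 31 + 30 + 31 + 30 + 31 + 31 + 30 + 31 + 24 = 673.

673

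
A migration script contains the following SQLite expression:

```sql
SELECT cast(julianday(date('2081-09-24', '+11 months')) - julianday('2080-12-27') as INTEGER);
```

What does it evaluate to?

Adding +11 months to 2081-09-24 gives 2082-08-24.
4 days remain in December 2080 after the 27th (31 − 27).
Full months from January 2081 through July 2082 contribute their day counts.
Then 24 days into August 2082.
Total: 4 + 31 + 28 + 31 + 30 + 31 + 30 + 31 + 31 + 30 + 31 + 30 + 31 + 31 + 28 + 31 + 30 + 31 + 30 + 31 + 24 = 605.

605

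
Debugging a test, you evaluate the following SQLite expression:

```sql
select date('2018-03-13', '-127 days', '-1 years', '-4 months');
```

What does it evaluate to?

2016-07-06

Applying '-127 days' to 2018-03-13: counting 127 days back gives 2017-11-06.
Adding -1 year to 2017-11-06 gives 2016-11-06.
Adding -4 months to 2016-11-06 gives 2016-07-06.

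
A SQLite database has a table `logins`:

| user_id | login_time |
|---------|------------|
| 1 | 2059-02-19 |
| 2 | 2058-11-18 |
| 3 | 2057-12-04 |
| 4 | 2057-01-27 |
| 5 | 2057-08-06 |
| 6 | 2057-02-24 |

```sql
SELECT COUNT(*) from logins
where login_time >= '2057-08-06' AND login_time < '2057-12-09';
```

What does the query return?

2

Rows in [2057-08-06, 2057-12-09): 2057-12-04, 2057-08-06 → 2 rows.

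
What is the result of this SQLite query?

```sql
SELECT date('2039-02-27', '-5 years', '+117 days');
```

Adding -5 years to 2039-02-27 gives 2034-02-27.
Applying '+117 days' to 2034-02-27: counting 117 days forward gives 2034-06-24.

2034-06-24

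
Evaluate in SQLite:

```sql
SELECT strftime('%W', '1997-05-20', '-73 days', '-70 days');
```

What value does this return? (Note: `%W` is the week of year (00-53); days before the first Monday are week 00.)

First apply '-73 days', '-70 days': 1997-05-20 → 1996-12-28.
1996-12-28 is a Saturday. SQLite's %W counts Mondays since the year started; the result is 52.

52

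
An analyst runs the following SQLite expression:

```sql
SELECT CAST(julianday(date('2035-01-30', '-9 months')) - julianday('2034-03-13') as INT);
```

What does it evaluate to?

48

Adding -9 months to 2035-01-30 gives 2034-04-30.
18 days remain in March 2034 after the 13th (31 − 13).
Then 30 days into April 2034.
Total: 18 + 30 = 48.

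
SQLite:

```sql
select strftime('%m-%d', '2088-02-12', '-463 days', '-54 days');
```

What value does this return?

First apply '-463 days', '-54 days': 2088-02-12 → 2086-09-13.
`%m-%d` extracts the month-day: 09-13.

09-13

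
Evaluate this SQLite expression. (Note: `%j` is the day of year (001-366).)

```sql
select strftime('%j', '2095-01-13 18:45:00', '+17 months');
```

165

First apply '+17 months': 2095-01-13 18:45:00 → 2096-06-13 18:45:00.
Day-of-year for 2096-06-13: days since 2096-01-01 inclusive = 165, zero-padded to 165.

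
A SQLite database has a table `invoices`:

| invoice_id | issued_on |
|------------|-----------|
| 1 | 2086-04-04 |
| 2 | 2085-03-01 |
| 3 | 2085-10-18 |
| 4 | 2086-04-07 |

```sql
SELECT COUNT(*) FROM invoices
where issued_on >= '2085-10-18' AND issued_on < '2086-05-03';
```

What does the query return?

Rows in [2085-10-18, 2086-05-03): 2086-04-04, 2085-10-18, 2086-04-07 → 3 rows.

3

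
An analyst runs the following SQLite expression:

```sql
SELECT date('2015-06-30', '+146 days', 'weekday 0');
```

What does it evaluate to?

2015-11-29

Applying '+146 days' to 2015-06-30: counting 146 days forward gives 2015-11-23.
`weekday 0` advances to the next Sunday; 2015-11-23 is a Monday, so it moves forward to 2015-11-29.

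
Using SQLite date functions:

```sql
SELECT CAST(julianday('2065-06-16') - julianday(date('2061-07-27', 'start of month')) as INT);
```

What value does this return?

1446

`start of month` rewinds 2061-07-27 to 2061-07-01.
30 days remain in July 2061 after the 1st (31 − 1).
Full months from August 2061 through May 2065 contribute their day counts.
Then 16 days into June 2065.
Total: 30 + 31 + 30 + 31 + 30 + 31 + 31 + 28 + 31 + 30 + 31 + 30 + 31 + 31 + 30 + 31 + 30 + 31 + 31 + 28 + 31 + 30 + 31 + 30 + 31 + 31 + 30 + 31 + 30 + 31 + 31 + 29 + 31 + 30 + 31 + 30 + 31 + 31 + 30 + 31 + 30 + 31 + 31 + 28 + 31 + 30 + 31 + 16 = 1446.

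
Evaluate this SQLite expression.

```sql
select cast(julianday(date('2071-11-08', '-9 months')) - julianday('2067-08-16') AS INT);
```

Adding -9 months to 2071-11-08 gives 2071-02-08.
15 days remain in August 2067 after the 16th (31 − 16).
Full months from September 2067 through January 2071 contribute their day counts.
Then 8 days into February 2071.
Total: 15 + 30 + 31 + 30 + 31 + 31 + 29 + 31 + 30 + 31 + 30 + 31 + 31 + 30 + 31 + 30 + 31 + 31 + 28 + 31 + 30 + 31 + 30 + 31 + 31 + 30 + 31 + 30 + 31 + 31 + 28 + 31 + 30 + 31 + 30 + 31 + 31 + 30 + 31 + 30 + 31 + 31 + 8 = 1272.

1272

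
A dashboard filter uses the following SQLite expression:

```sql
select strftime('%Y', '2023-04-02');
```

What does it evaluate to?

2023

`%Y` extracts the 4-digit year: 2023.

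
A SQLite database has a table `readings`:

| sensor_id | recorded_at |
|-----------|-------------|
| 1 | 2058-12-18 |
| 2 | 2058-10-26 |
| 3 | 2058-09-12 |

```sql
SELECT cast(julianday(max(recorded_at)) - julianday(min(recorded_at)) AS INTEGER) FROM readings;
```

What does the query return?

97

MIN = 2058-09-12, MAX = 2058-12-18.
18 days remain in September 2058 after the 12th (30 − 12).
October 2058: 31 days.
November 2058: 30 days.
Then 18 days into December 2058.
Total: 18 + 31 + 30 + 18 = 97.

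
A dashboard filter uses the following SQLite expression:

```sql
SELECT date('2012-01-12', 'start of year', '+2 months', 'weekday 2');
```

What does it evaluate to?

2012-03-06

`start of year` rewinds 2012-01-12 to 2012-01-01.
Adding +2 months to 2012-01-01 gives 2012-03-01.
`weekday 2` advances to the next Tuesday; 2012-03-01 is a Thursday, so it moves forward to 2012-03-06.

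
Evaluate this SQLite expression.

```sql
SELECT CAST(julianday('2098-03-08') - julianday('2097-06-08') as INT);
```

22 days remain in June 2097 after the 8th (30 − 8).
Full months from July 2097 through February 2098 contribute their day counts.
Then 8 days into March 2098.
Total: 22 + 31 + 31 + 30 + 31 + 30 + 31 + 31 + 28 + 8 = 273.

273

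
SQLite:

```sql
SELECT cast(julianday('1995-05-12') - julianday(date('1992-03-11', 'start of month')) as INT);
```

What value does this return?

`start of month` rewinds 1992-03-11 to 1992-03-01.
30 days remain in March 1992 after the 1st (31 − 1).
Full months from April 1992 through April 1995 contribute their day counts.
Then 12 days into May 1995.
Total: 30 + 30 + 31 + 30 + 31 + 31 + 30 + 31 + 30 + 31 + 31 + 28 + 31 + 30 + 31 + 30 + 31 + 31 + 30 + 31 + 30 + 31 + 31 + 28 + 31 + 30 + 31 + 30 + 31 + 31 + 30 + 31 + 30 + 31 + 31 + 28 + 31 + 30 + 12 = 1167.

1167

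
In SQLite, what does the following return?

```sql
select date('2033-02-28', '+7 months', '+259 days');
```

2034-06-14

Adding +7 months to 2033-02-28 gives 2033-09-28.
Applying '+259 days' to 2033-09-28: counting 259 days forward gives 2034-06-14.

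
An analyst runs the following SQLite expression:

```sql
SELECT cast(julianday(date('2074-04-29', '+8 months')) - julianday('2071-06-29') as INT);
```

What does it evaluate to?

1279

Adding +8 months to 2074-04-29 gives 2074-12-29.
1 day remains in June 2071 after the 29th (30 − 29).
Full months from July 2071 through November 2074 contribute their day counts.
Then 29 days into December 2074.
Total: 1 + 31 + 31 + 30 + 31 + 30 + 31 + 31 + 29 + 31 + 30 + 31 + 30 + 31 + 31 + 30 + 31 + 30 + 31 + 31 + 28 + 31 + 30 + 31 + 30 + 31 + 31 + 30 + 31 + 30 + 31 + 31 + 28 + 31 + 30 + 31 + 30 + 31 + 31 + 30 + 31 + 30 + 29 = 1279.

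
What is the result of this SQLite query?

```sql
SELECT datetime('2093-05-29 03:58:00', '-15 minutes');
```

2093-05-29 03:43:00

-15 minutes from 2093-05-29 03:58:00 is 2093-05-29 03:43:00.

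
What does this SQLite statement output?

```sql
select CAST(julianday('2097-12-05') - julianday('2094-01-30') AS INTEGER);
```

1 day remains in January 2094 after the 30th (31 − 30).
Full months from February 2094 through November 2097 contribute their day counts.
Then 5 days into December 2097.
Total: 1 + 28 + 31 + 30 + 31 + 30 + 31 + 31 + 30 + 31 + 30 + 31 + 31 + 28 + 31 + 30 + 31 + 30 + 31 + 31 + 30 + 31 + 30 + 31 + 31 + 29 + 31 + 30 + 31 + 30 + 31 + 31 + 30 + 31 + 30 + 31 + 31 + 28 + 31 + 30 + 31 + 30 + 31 + 31 + 30 + 31 + 30 + 5 = 1405.

1405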